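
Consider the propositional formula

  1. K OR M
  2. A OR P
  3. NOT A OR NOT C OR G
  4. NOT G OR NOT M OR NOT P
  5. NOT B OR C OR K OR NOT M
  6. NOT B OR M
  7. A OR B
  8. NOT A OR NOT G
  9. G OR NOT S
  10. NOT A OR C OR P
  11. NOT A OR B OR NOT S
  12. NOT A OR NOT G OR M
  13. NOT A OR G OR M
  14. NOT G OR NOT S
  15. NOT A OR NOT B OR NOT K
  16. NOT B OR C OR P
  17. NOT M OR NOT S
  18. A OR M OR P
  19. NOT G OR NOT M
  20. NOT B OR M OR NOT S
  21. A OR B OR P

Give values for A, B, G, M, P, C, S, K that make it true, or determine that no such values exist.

A = True; B = False; G = False; M = True; P = True; C = False; S = False; K = False

Set A = True.
  then (NOT A OR NOT G) forces G = False.
  then (G OR NOT S) forces S = False.
  then (NOT A OR G OR M) forces M = True.
  then (NOT A OR NOT C OR G) forces C = False.
  then (NOT A OR C OR P) forces P = True.
Try B = True:
  (NOT B OR C OR K OR NOT M) forces K = True.
  clause (NOT A OR NOT B OR NOT K) is falsified — backtrack.
So B = False.
Set K = False.
All clauses satisfied.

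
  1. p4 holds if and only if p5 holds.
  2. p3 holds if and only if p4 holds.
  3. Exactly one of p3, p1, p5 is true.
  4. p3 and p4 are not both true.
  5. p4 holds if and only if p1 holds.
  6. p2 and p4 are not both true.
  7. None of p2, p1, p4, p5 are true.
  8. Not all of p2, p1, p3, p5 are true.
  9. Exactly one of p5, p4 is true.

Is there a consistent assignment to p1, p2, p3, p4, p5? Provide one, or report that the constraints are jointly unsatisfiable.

No satisfying assignment exists.

Case p4 = True:
  Constraint (7) is violated (p4=T) — contradiction.
Case p4 = False:
  (1) with p4=F forces p5 = False.
  Constraint (9) is violated (p5=F, p4=F) — contradiction.
Both cases fail — unsatisfiable.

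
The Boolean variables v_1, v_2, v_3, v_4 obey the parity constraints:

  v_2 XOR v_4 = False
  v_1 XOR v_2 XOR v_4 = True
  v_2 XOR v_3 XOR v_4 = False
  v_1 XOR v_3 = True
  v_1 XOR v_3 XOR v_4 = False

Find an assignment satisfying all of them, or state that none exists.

v_1=T, v_2=T, v_3=F, v_4=T

v_2 XOR v_4 = T XOR T = False ✓
v_1 XOR v_2 XOR v_4 = T XOR T XOR T = True ✓
v_2 XOR v_3 XOR v_4 = T XOR F XOR T = False ✓
v_1 XOR v_3 = T XOR F = True ✓
v_1 XOR v_3 XOR v_4 = T XOR F XOR T = False ✓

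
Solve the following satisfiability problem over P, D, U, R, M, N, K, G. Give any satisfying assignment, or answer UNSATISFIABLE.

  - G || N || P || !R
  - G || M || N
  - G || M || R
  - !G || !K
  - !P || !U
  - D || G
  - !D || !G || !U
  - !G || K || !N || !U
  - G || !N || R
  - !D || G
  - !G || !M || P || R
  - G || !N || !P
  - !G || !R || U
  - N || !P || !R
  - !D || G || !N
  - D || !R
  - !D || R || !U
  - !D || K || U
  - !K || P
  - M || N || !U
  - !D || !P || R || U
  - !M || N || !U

Set P = False.
  then (!K || P) forces K = False.
Try D = True:
  (!D || G) forces G = True.
  (!D || !G || !U) forces U = False.
  clause (!D || K || U) is falsified — backtrack.
So D = False.
  then (D || G) forces G = True.
  then (D || !R) forces R = False.
  then (!G || !M || P || R) forces M = False.
Try U = True:
  (!G || K || !N || !U) forces N = False.
  clause (M || N || !U) is falsified — backtrack.
So U = False.
Set N = True.
All clauses satisfied.

P = False, D = False, U = False, R = False, M = False, N = True, K = False, G = True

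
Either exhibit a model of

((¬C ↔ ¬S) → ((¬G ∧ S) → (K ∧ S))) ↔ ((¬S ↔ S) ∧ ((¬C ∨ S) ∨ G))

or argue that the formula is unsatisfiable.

G = False, S = True, C = True, K = False

  ((¬C ↔ ¬S) → ((¬G ∧ S) → (K ∧ S))) ↔ ((¬S ↔ S) ∧ ((¬C ∨ S) ∨ G)) = True
    (¬C ↔ ¬S) → ((¬G ∧ S) → (K ∧ S)) = False
      ¬C ↔ ¬S = True
        ¬C = False
        ¬S = False
      (¬G ∧ S) → (K ∧ S) = False
        ¬G ∧ S = True
          ¬G = True
        K ∧ S = False
    (¬S ↔ S) ∧ ((¬C ∨ S) ∨ G) = False
      ¬S ↔ S = False
        ¬S = False
      (¬C ∨ S) ∨ G = True
        ¬C ∨ S = True
          ¬C = False
The formula evaluates to True.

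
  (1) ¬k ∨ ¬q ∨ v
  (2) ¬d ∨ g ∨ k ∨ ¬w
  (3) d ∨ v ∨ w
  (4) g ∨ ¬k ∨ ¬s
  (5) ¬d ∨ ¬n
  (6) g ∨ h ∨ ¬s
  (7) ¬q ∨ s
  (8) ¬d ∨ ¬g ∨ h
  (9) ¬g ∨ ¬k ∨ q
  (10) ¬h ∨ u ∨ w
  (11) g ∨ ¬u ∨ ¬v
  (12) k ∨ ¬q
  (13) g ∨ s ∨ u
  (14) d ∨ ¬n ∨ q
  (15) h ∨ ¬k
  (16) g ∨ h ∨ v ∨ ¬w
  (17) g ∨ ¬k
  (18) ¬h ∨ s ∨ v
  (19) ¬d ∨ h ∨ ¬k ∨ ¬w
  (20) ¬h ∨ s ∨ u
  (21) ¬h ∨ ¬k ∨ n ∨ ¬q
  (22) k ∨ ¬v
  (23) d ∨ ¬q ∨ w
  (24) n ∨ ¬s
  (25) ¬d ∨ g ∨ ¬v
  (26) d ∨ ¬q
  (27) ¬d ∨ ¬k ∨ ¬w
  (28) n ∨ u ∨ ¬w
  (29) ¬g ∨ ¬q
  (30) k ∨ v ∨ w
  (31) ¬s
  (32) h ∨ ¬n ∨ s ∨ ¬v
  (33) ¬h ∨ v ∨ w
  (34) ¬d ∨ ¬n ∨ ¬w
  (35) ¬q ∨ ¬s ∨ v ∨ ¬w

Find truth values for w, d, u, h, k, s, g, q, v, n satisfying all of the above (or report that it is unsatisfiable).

w=T; d=F; u=T; h=F; k=F; s=F; g=T; q=F; v=F; n=F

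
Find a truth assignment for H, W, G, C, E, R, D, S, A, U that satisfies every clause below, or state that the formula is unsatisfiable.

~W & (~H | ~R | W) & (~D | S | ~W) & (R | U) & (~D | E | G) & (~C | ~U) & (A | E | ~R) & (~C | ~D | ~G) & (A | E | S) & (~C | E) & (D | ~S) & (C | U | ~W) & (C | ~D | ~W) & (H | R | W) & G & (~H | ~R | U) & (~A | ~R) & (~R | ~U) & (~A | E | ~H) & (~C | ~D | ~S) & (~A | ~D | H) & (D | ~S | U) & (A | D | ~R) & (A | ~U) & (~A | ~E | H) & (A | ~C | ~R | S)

Unit clause (~W) forces W = False.
Unit clause (G) forces G = True.
Set H = True.
  then (~H | ~R | W) forces R = False.
  then (R | U) forces U = True.
  then (~C | ~U) forces C = False.
  then (A | ~U) forces A = True.
  then (~A | E | ~H) forces E = True.
Set D = True.
Set S = False.
All clauses satisfied.

H = True; W = False; G = True; C = False; E = True; R = False; D = True; S = False; A = True; U = True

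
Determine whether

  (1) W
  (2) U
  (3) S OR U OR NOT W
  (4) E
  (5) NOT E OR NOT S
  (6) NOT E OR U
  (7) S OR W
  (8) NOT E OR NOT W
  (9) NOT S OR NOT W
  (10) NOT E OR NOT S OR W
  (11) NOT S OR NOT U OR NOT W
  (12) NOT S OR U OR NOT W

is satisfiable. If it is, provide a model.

UNSATISFIABLE

Case E = True:
  (W) forces W = True.
  Clause (NOT E OR NOT W) is falsified — contradiction.
Case E = False:
  Clause (E) is falsified — contradiction.
Both cases fail, so the formula is unsatisfiable.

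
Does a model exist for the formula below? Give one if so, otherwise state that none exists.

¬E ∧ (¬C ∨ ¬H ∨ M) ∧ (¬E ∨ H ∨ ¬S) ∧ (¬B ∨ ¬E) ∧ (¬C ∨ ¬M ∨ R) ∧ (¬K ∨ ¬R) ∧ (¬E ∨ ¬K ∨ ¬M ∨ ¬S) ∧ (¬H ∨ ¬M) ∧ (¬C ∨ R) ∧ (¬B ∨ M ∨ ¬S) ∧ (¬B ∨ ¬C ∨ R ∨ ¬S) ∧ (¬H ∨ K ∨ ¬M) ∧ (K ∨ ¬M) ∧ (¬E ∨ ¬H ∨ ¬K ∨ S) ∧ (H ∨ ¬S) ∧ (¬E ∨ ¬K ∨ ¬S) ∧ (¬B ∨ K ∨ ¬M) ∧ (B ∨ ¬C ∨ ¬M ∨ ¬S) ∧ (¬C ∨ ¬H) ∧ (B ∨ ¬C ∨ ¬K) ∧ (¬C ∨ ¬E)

S = False, H = True, R = False, B = False, C = False, K = False, M = False, E = False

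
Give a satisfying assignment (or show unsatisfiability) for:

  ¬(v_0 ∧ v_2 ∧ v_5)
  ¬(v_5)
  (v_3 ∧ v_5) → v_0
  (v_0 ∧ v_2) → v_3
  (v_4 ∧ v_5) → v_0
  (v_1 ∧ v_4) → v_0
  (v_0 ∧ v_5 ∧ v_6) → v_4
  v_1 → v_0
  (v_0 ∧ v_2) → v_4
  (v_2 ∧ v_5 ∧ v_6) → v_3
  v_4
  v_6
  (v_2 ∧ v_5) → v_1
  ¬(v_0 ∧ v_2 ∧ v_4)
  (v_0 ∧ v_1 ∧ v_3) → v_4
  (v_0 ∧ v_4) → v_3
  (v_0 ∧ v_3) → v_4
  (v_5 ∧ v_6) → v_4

Unit clause (v_6) forces v_6 = True.
Unit clause (v_4) forces v_4 = True.
Unit clause (¬v_5) forces v_5 = False.
Set v_0 = False.
  then (v_0 ∨ ¬v_1) forces v_1 = False.
Set v_2 = True.
Set v_3 = True.
All clauses satisfied.

v_0 = False, v_1 = False, v_2 = True, v_3 = True, v_4 = True, v_5 = False, v_6 = True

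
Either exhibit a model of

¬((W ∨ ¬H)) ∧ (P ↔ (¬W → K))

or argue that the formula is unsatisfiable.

K=T, P=T, H=T, W=F

  ¬((W ∨ ¬H)) = True
    W ∨ ¬H = False
      ¬H = False
  P ↔ (¬W → K) = True
    ¬W → K = True
      ¬W = True
Both conjuncts True, so the formula holds.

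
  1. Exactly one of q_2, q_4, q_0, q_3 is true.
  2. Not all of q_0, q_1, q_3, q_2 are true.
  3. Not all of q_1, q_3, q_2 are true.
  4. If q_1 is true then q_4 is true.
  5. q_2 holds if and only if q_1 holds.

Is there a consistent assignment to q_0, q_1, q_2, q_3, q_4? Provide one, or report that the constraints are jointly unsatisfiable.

q_0 = False, q_1 = False, q_2 = False, q_3 = False, q_4 = True

  (1) {q_2, q_4, q_0, q_3}: 1 true — exactly one ✓
  (2) {q_0, q_1, q_3, q_2}: 0/4 true — not all ✓
  (3) {q_1, q_3, q_2}: 0/3 true — not all ✓
  (4) q_1=F ⇒ q_4: vacuous ✓
  (5) q_2=F, q_1=F — same ✓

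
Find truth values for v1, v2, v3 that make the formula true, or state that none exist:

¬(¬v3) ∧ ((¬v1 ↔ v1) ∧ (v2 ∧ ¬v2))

The formula is unsatisfiable.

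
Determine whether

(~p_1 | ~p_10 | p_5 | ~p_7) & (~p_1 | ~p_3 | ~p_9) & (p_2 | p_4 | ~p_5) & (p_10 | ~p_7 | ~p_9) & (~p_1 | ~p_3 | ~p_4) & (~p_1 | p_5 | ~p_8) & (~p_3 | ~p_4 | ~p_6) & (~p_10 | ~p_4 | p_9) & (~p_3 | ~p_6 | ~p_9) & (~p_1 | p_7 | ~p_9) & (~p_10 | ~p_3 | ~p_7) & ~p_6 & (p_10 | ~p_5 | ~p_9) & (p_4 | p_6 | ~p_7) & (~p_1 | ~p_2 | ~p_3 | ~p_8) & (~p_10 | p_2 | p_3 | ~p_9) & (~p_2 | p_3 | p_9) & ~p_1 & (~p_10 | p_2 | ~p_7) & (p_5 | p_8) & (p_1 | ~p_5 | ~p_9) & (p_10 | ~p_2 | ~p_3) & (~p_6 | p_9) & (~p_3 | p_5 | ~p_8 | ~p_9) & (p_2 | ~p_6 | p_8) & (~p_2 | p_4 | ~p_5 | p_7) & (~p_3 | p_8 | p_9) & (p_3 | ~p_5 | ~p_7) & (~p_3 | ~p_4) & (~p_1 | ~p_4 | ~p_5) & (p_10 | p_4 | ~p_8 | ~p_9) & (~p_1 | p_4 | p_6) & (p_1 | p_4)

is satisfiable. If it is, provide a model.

Unit clause (~p_6) forces p_6 = False.
Unit clause (~p_1) forces p_1 = False.
In (p_1 | p_4) only p_4 is left, so p_4 = True.
In (~p_3 | ~p_4) only ~p_3 is left, so p_3 = False.
Set p_2 = True.
  then (~p_2 | p_3 | p_9) forces p_9 = True.
  then (p_1 | ~p_5 | ~p_9) forces p_5 = False.
  then (p_5 | p_8) forces p_8 = True.
Set p_7 = False.
Set p_10 = False.
All clauses satisfied.

p_1 = False, p_2 = True, p_3 = False, p_4 = True, p_5 = False, p_6 = False, p_7 = False, p_8 = True, p_9 = True, p_10 = False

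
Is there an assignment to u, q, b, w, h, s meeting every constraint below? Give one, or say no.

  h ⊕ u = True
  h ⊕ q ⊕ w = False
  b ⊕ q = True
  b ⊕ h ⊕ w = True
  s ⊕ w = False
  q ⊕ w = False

u = True, q = True, b = False, w = True, h = False, s = True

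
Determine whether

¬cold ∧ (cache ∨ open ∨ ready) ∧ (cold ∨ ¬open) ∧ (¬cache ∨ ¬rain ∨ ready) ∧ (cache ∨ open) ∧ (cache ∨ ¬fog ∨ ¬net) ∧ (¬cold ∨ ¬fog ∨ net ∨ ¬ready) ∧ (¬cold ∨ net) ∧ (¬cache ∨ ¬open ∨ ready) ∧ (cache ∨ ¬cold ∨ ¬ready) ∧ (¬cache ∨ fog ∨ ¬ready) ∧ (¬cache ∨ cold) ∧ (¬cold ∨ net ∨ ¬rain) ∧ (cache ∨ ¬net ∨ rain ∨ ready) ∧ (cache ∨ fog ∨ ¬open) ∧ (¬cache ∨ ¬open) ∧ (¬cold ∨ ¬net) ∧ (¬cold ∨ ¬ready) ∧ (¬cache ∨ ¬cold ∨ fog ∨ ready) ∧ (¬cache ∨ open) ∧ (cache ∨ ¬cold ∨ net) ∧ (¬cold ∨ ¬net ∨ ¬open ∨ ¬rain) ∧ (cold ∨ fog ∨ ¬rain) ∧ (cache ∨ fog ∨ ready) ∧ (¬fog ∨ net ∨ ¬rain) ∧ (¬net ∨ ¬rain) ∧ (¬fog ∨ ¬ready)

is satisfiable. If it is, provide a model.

The formula is unsatisfiable.

Case cold = True:
  Clause (¬cold) is falsified — contradiction.
Case cold = False:
  (cold ∨ ¬open) forces open = False.
  (cache ∨ open) forces cache = True.
  Clause (¬cache ∨ cold) is falsified — contradiction.
Both cases fail, so the formula is unsatisfiable.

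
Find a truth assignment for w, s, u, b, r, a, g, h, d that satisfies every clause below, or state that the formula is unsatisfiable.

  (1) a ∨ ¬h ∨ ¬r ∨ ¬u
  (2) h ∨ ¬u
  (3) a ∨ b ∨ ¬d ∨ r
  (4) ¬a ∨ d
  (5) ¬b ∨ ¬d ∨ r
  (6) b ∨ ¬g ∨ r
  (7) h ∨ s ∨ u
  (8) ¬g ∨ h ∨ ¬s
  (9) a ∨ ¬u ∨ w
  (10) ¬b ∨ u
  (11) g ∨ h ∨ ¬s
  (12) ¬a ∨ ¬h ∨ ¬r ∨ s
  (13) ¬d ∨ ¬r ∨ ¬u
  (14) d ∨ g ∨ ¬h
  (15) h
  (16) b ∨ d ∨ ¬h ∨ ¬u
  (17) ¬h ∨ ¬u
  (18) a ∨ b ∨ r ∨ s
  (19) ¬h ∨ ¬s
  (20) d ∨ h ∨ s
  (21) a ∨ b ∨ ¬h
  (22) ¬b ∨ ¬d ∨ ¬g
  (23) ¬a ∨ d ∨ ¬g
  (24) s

UNSATISFIABLE

Case s = True:
  (h) forces h = True.
  Clause (¬h ∨ ¬s) is falsified — contradiction.
Case s = False:
  Clause (s) is falsified — contradiction.
Both cases fail, so the formula is unsatisfiable.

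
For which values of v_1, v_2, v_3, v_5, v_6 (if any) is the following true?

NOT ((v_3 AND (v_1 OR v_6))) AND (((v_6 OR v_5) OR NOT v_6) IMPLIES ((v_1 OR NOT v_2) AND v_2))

v_1 = True, v_2 = True, v_3 = False, v_5 = True, v_6 = False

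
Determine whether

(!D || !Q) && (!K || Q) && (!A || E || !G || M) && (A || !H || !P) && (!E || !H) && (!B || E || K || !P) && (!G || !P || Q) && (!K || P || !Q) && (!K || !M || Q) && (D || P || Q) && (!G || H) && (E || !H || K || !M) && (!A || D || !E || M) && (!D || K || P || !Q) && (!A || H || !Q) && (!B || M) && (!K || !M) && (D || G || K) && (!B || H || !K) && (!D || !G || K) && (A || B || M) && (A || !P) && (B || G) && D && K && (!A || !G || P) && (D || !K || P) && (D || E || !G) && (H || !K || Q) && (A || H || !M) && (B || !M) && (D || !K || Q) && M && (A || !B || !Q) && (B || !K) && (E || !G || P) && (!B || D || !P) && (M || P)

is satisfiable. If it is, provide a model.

The formula is unsatisfiable.

Case M = True:
  (!K || !M) forces K = False.
  Clause (K) is falsified — contradiction.
Case M = False:
  Clause (M) is falsified — contradiction.
Both cases fail, so the formula is unsatisfiable.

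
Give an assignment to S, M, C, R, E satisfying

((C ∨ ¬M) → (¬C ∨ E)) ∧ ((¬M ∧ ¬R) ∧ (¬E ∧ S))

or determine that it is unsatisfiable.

S=T, M=F, C=F, R=F, E=F

  (C ∨ ¬M) → (¬C ∨ E) = True
    C ∨ ¬M = True
      ¬M = True
    ¬C ∨ E = True
      ¬C = True
  (¬M ∧ ¬R) ∧ (¬E ∧ S) = True
    ¬M ∧ ¬R = True
      ¬M = True
      ¬R = True
    ¬E ∧ S = True
      ¬E = True
Both conjuncts True, so the formula holds.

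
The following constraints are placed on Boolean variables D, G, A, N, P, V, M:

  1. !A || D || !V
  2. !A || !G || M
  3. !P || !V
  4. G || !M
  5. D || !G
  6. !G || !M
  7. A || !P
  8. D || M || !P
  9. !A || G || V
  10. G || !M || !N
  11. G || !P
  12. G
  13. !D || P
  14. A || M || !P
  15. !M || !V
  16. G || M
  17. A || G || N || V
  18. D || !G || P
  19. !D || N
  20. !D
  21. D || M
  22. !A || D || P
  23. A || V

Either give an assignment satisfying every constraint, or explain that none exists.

No satisfying assignment exists.

Case D = True:
  Clause (!D) is falsified — contradiction.
Case D = False:
  (D || !G) forces G = False.
  Clause (G) is falsified — contradiction.
Both cases fail, so the formula is unsatisfiable.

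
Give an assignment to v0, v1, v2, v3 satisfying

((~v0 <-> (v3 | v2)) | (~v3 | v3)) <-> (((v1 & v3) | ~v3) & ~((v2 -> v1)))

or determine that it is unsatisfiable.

v0 = False, v1 = False, v2 = True, v3 = False

  ((~v0 <-> (v3 | v2)) | (~v3 | v3)) <-> (((v1 & v3) | ~v3) & ~((v2 -> v1))) = True
    (~v0 <-> (v3 | v2)) | (~v3 | v3) = True
      ~v0 <-> (v3 | v2) = True
        ~v0 = True
        v3 | v2 = True
      ~v3 | v3 = True
        ~v3 = True
    ((v1 & v3) | ~v3) & ~((v2 -> v1)) = True
      (v1 & v3) | ~v3 = True
        v1 & v3 = False
        ~v3 = True
      ~((v2 -> v1)) = True
        v2 -> v1 = False
The formula evaluates to True.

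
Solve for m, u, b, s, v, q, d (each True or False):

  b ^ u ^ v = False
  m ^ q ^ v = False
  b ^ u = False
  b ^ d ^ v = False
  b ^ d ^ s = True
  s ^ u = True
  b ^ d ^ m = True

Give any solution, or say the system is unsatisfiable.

m = True, u = False, b = False, s = True, v = False, q = True, d = False

b ^ u ^ v = F ^ F ^ F = False ✓
m ^ q ^ v = T ^ T ^ F = False ✓
b ^ u = F ^ F = False ✓
b ^ d ^ v = F ^ F ^ F = False ✓
b ^ d ^ s = F ^ F ^ T = True ✓
s ^ u = T ^ F = True ✓
b ^ d ^ m = F ^ F ^ T = True ✓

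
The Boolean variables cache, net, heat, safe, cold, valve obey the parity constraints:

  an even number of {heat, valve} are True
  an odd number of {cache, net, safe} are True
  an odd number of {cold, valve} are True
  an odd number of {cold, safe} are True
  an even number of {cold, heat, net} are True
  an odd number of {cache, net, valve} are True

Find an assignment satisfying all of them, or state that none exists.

cache = True; net = True; heat = True; safe = True; cold = False; valve = True

{heat, valve}: 2 true → even ✓
{cache, net, safe}: 3 true → odd ✓
{cold, valve}: 1 true → odd ✓
{cold, safe}: 1 true → odd ✓
{cold, heat, net}: 2 true → even ✓
{cache, net, valve}: 3 true → odd ✓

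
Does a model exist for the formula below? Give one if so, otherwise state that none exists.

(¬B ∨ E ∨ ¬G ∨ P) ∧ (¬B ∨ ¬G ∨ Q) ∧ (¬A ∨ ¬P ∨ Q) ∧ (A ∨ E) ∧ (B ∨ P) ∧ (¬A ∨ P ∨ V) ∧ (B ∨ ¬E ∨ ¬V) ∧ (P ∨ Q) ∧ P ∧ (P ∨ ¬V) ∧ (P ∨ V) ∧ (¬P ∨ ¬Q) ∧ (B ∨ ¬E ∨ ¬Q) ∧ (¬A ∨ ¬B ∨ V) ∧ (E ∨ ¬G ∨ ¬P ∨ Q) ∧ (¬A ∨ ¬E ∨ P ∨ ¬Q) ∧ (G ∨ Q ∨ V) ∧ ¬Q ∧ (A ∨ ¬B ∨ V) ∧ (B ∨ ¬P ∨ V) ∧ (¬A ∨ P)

B=T, P=T, V=T, Q=F, A=F, G=F, E=T

Unit clause (P) forces P = True.
In (¬P ∨ ¬Q) only ¬Q is left, so Q = False.
In (¬A ∨ ¬P ∨ Q) only ¬A is left, so A = False.
In (A ∨ E) only E is left, so E = True.
Try B = False:
  (B ∨ ¬E ∨ ¬V) forces V = False.
  clause (B ∨ ¬P ∨ V) is falsified — backtrack.
So B = True.
  then (¬B ∨ ¬G ∨ Q) forces G = False.
  then (G ∨ Q ∨ V) forces V = True.
All clauses satisfied.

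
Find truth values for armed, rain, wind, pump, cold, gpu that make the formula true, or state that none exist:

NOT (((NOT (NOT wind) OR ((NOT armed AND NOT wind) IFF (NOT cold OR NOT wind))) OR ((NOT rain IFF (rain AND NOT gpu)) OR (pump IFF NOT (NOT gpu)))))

armed = True; rain = False; wind = False; pump = True; cold = False; gpu = False

  NOT (((NOT (NOT wind) OR ((NOT armed AND NOT wind) IFF (NOT cold OR NOT wind))) OR ((NOT rain IFF (rain AND NOT gpu)) OR (pump IFF NOT (NOT gpu))))) = True
    (NOT (NOT wind) OR ((NOT armed AND NOT wind) IFF (NOT cold OR NOT wind))) OR ((NOT rain IFF (rain AND NOT gpu)) OR (pump IFF NOT (NOT gpu))) = False
      NOT (NOT wind) OR ((NOT armed AND NOT wind) IFF (NOT cold OR NOT wind)) = False
        NOT (NOT wind) = False
          NOT wind = True
        (NOT armed AND NOT wind) IFF (NOT cold OR NOT wind) = False
          NOT armed AND NOT wind = False
            NOT armed = False
            NOT wind = True
          NOT cold OR NOT wind = True
            NOT cold = True
            NOT wind = True
      (NOT rain IFF (rain AND NOT gpu)) OR (pump IFF NOT (NOT gpu)) = False
        NOT rain IFF (rain AND NOT gpu) = False
          NOT rain = True
          rain AND NOT gpu = False
            NOT gpu = True
        pump IFF NOT (NOT gpu) = False
          NOT (NOT gpu) = False
            NOT gpu = True
The formula evaluates to True.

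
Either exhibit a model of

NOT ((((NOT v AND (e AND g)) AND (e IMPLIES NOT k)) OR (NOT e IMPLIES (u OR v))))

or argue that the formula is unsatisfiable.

g: False; e: False; v: False; k: True; u: False

  NOT ((((NOT v AND (e AND g)) AND (e IMPLIES NOT k)) OR (NOT e IMPLIES (u OR v)))) = True
    ((NOT v AND (e AND g)) AND (e IMPLIES NOT k)) OR (NOT e IMPLIES (u OR v)) = False
      (NOT v AND (e AND g)) AND (e IMPLIES NOT k) = False
        NOT v AND (e AND g) = False
          NOT v = True
          e AND g = False
        e IMPLIES NOT k = True
          NOT k = False
      NOT e IMPLIES (u OR v) = False
        NOT e = True
        u OR v = False
The formula evaluates to True.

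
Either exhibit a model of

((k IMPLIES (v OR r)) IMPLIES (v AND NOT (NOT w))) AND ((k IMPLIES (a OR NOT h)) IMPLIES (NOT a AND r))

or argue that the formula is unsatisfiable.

r=T, h=T, w=T, a=F, v=T, k=F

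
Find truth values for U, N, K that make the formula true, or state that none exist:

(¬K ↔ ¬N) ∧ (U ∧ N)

U = True; N = True; K = True

  ¬K ↔ ¬N = True
    ¬K = False
    ¬N = False
  U ∧ N = True
Both conjuncts True, so the formula holds.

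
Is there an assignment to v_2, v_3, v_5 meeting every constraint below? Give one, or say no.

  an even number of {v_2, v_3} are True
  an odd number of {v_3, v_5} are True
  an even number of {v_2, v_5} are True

Adding constraints 1, 2, 3 mod 2: every variable appears an even number of times on the left, so the left side is 0.
But the right sides sum to 1 (mod 2). 0 ≠ 1 — the system is inconsistent.

No satisfying assignment exists.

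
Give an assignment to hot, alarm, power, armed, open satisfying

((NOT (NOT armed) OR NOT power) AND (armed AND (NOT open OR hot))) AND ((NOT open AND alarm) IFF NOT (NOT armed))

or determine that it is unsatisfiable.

hot=F; alarm=T; power=T; armed=T; open=F

  (NOT (NOT armed) OR NOT power) AND (armed AND (NOT open OR hot)) = True
    NOT (NOT armed) OR NOT power = True
      NOT (NOT armed) = True
        NOT armed = False
      NOT power = False
    armed AND (NOT open OR hot) = True
      NOT open OR hot = True
        NOT open = True
  (NOT open AND alarm) IFF NOT (NOT armed) = True
    NOT open AND alarm = True
      NOT open = True
    NOT (NOT armed) = True
      NOT armed = False
Both conjuncts True, so the formula holds.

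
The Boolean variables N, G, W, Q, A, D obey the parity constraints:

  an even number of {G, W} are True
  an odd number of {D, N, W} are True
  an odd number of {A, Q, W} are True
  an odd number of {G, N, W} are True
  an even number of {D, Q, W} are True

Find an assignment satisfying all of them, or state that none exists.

N = True; G = True; W = True; Q = False; A = False; D = True

{G, W}: 2 true → even ✓
{D, N, W}: 3 true → odd ✓
{A, Q, W}: 1 true → odd ✓
{G, N, W}: 3 true → odd ✓
{D, Q, W}: 2 true → even ✓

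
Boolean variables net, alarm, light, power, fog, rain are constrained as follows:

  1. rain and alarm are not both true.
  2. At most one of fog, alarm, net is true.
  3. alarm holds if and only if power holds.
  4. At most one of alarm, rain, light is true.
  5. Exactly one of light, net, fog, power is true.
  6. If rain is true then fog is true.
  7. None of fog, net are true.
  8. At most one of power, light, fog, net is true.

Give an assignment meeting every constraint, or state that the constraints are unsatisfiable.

net=F, alarm=T, light=F, power=T, fog=F, rain=F

  (1) rain=F, alarm=T — not both ✓
  (2) {fog, alarm, net}: 1 true — at most one ✓
  (3) alarm=T, power=T — same ✓
  (4) {alarm, rain, light}: 1 true — at most one ✓
  (5) {light, net, fog, power}: 1 true — exactly one ✓
  (6) rain=F ⇒ fog: vacuous ✓
  (7) {fog, net}: 0 true — none ✓
  (8) {power, light, fog, net}: 1 true — at most one ✓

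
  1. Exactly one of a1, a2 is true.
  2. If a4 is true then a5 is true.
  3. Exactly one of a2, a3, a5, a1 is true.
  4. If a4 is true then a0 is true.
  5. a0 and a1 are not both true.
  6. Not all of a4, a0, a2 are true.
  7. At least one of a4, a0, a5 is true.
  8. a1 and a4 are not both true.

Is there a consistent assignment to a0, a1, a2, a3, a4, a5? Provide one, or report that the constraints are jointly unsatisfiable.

a0=T; a1=F; a2=T; a3=F; a4=F; a5=F

  (1) {a1, a2}: 1 true — exactly one ✓
  (2) a4=F ⇒ a5: vacuous ✓
  (3) {a2, a3, a5, a1}: 1 true — exactly one ✓
  (4) a4=F ⇒ a0: vacuous ✓
  (5) a0=T, a1=F — not both ✓
  (6) {a4, a0, a2}: 2/3 true — not all ✓
  (7) {a4, a0, a5}: 1 true — at least one ✓
  (8) a1=F, a4=F — not both ✓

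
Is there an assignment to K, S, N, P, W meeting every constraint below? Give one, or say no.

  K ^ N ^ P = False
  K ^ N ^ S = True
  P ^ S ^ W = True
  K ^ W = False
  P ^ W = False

K: False; S: True; N: False; P: False; W: False

K ^ N ^ P = F ^ F ^ F = False ✓
K ^ N ^ S = F ^ F ^ T = True ✓
P ^ S ^ W = F ^ T ^ F = True ✓
K ^ W = F ^ F = False ✓
P ^ W = F ^ F = False ✓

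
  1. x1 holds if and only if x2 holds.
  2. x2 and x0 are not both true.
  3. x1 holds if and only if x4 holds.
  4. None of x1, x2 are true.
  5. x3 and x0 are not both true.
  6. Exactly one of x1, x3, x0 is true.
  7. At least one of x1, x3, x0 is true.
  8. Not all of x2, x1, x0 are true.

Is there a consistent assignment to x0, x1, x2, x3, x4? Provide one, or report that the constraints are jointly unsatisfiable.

x0 = False, x1 = False, x2 = False, x3 = True, x4 = False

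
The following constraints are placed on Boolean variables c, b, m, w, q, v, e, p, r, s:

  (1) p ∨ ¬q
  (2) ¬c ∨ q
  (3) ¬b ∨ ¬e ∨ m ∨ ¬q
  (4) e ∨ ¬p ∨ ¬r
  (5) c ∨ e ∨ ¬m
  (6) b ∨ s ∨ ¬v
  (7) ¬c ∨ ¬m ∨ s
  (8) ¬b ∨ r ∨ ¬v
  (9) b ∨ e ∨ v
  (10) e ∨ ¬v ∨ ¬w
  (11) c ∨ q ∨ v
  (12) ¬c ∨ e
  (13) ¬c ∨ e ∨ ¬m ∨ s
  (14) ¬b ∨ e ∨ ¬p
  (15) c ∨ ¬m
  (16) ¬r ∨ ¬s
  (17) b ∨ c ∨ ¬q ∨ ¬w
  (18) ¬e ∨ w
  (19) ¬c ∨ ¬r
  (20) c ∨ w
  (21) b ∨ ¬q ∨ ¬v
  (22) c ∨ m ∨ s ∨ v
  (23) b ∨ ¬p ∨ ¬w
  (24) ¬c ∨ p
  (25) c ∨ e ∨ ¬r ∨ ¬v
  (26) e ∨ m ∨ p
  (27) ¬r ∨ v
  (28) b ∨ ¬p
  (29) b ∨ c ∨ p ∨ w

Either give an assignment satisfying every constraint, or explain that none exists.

c = True, b = True, m = True, w = True, q = True, v = False, e = True, p = True, r = False, s = True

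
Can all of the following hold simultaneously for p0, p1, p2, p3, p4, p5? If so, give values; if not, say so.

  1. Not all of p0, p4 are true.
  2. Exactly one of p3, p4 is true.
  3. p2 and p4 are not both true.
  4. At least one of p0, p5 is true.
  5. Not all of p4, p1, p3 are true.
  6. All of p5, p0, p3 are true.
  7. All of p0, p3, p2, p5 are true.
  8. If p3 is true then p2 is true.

p0 = True, p1 = True, p2 = True, p3 = True, p4 = False, p5 = True

  (1) {p0, p4}: 1/2 true — not all ✓
  (2) {p3, p4}: 1 true — exactly one ✓
  (3) p2=T, p4=F — not both ✓
  (4) {p0, p5}: 2 true — at least one ✓
  (5) {p4, p1, p3}: 2/3 true — not all ✓
  (6) {p5, p0, p3}: all 3 true ✓
  (7) {p0, p3, p2, p5}: all 4 true ✓
  (8) p3=T ⇒ p2: T ✓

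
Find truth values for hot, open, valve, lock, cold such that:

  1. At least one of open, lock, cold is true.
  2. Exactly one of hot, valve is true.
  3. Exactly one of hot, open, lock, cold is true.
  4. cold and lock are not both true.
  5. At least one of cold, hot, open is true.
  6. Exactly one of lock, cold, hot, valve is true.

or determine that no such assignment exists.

hot: False; open: True; valve: True; lock: False; cold: False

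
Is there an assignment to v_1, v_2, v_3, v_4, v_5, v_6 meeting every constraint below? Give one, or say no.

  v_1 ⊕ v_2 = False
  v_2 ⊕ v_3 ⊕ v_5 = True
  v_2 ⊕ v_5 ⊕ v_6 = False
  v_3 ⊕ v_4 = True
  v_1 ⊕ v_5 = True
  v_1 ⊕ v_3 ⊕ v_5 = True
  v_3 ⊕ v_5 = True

v_1: False, v_2: False, v_3: False, v_4: True, v_5: True, v_6: True

v_1 ⊕ v_2 = F ⊕ F = False ✓
v_2 ⊕ v_3 ⊕ v_5 = F ⊕ F ⊕ T = True ✓
v_2 ⊕ v_5 ⊕ v_6 = F ⊕ T ⊕ T = False ✓
v_3 ⊕ v_4 = F ⊕ T = True ✓
v_1 ⊕ v_5 = F ⊕ T = True ✓
v_1 ⊕ v_3 ⊕ v_5 = F ⊕ F ⊕ T = True ✓
v_3 ⊕ v_5 = F ⊕ T = True ✓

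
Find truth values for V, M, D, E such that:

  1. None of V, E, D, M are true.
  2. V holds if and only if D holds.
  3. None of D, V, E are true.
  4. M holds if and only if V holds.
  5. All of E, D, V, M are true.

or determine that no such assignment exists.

The formula is unsatisfiable.

Case V = True:
  Constraint (1) is violated (V=T) — contradiction.
Case V = False:
  Constraint (5) is violated (V=F) — contradiction.
Both cases fail — unsatisfiable.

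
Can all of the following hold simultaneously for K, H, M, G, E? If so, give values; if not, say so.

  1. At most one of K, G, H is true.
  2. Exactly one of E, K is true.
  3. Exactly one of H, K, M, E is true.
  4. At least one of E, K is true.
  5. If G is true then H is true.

K=F, H=F, M=F, G=F, E=T

  (1) {K, G, H}: 0 true — at most one ✓
  (2) {E, K}: 1 true — exactly one ✓
  (3) {H, K, M, E}: 1 true — exactly one ✓
  (4) {E, K}: 1 true — at least one ✓
  (5) G=F ⇒ H: vacuous ✓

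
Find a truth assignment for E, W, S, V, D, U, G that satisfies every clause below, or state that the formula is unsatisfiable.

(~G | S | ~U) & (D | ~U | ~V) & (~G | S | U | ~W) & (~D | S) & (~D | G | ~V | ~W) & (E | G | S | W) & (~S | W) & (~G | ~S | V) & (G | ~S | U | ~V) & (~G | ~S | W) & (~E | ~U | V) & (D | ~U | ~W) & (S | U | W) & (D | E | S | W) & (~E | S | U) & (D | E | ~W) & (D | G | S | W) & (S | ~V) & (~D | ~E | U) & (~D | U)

Set E = True.
Try W = False:
  (~S | W) forces S = False.
  (~D | S) forces D = False.
  (S | U | W) forces U = True.
  (~G | S | ~U) forces G = False.
  clause (D | G | S | W) is falsified — backtrack.
So W = True.
Set S = True.
Set V = True.
Set D = False.
  then (D | ~U | ~V) forces U = False.
  then (G | ~S | U | ~V) forces G = True.
All clauses satisfied.

E: True; W: True; S: True; V: True; D: False; U: False; G: True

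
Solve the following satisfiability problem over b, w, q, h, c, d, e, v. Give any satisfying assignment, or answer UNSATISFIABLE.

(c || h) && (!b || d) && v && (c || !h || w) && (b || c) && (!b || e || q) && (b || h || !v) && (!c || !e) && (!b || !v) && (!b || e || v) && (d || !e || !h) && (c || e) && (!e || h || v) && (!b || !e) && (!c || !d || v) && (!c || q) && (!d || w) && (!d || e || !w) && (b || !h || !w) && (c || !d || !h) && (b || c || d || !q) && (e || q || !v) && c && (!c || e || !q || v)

Unit clause (v) forces v = True.
In (!b || !v) only !b is left, so b = False.
Unit clause (c) forces c = True.
In (b || h || !v) only h is left, so h = True.
In (!c || !e) only !e is left, so e = False.
In (!c || q) only q is left, so q = True.
In (b || !h || !w) only !w is left, so w = False.
In (!d || w) only !d is left, so d = False.
All clauses satisfied.

b = False; w = False; q = True; h = True; c = True; d = False; e = False; v = True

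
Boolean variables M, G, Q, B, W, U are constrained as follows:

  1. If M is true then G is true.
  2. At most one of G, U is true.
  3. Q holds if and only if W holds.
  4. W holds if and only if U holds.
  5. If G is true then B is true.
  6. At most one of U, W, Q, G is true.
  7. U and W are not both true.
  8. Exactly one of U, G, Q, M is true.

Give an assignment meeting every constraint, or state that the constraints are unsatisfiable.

M=F, G=T, Q=F, B=T, W=F, U=F

  (1) M=F ⇒ G: vacuous ✓
  (2) {G, U}: 1 true — at most one ✓
  (3) Q=F, W=F — same ✓
  (4) W=F, U=F — same ✓
  (5) G=T ⇒ B: T ✓
  (6) {U, W, Q, G}: 1 true — at most one ✓
  (7) U=F, W=F — not both ✓
  (8) {U, G, Q, M}: 1 true — exactly one ✓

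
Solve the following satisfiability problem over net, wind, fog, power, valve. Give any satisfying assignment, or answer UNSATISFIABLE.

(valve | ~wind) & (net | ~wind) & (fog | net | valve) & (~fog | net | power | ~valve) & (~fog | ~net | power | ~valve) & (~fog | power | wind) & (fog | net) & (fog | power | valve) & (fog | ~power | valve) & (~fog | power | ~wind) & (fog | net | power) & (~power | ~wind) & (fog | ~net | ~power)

Set net = True.
Set wind = False.
Set fog = False.
  then (fog | ~net | ~power) forces power = False.
  then (fog | power | valve) forces valve = True.
All clauses satisfied.

net = True, wind = False, fog = False, power = False, valve = True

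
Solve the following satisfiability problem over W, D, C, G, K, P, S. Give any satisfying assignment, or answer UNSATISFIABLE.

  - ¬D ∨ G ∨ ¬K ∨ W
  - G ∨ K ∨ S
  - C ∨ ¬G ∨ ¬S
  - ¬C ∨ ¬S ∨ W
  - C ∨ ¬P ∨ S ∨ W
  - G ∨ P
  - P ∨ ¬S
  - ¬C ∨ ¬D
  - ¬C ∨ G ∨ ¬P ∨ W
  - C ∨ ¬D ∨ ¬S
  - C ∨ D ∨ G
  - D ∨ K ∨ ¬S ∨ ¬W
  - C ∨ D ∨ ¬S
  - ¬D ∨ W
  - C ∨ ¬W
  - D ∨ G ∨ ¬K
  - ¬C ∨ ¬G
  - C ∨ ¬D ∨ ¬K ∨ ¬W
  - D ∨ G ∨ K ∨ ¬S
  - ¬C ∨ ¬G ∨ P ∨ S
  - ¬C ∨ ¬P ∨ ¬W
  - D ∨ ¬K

W: False, D: False, C: False, G: True, K: False, P: False, S: False

Try W = True:
  (C ∨ ¬W) forces C = True.
  (¬C ∨ ¬D) forces D = False.
  (¬C ∨ ¬G) forces G = False.
  (G ∨ P) forces P = True.
  clause (¬C ∨ ¬P ∨ ¬W) is falsified — backtrack.
So W = False.
  then (¬D ∨ W) forces D = False.
  then (D ∨ ¬K) forces K = False.
Set C = False.
  then (C ∨ D ∨ G) forces G = True.
  then (C ∨ D ∨ ¬S) forces S = False.
  then (C ∨ ¬P ∨ S ∨ W) forces P = False.
All clauses satisfied.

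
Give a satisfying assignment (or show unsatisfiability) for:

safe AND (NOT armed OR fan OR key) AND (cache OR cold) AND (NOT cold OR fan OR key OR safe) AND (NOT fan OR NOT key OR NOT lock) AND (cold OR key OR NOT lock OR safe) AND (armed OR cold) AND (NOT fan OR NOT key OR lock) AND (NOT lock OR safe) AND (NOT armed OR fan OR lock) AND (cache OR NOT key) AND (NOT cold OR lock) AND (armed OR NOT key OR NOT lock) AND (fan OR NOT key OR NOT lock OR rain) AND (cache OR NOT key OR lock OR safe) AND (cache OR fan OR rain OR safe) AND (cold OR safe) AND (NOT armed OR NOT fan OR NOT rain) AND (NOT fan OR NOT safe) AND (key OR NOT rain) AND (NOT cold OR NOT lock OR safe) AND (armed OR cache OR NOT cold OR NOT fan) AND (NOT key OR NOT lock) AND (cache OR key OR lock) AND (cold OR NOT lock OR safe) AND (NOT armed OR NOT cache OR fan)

lock = True, fan = False, safe = True, armed = False, cache = False, key = False, cold = True, rain = False

Unit clause (safe) forces safe = True.
In (NOT fan OR NOT safe) only NOT fan is left, so fan = False.
Set lock = True.
  then (NOT key OR NOT lock) forces key = False.
  then (NOT armed OR fan OR key) forces armed = False.
  then (armed OR cold) forces cold = True.
  then (key OR NOT rain) forces rain = False.
Set cache = False.
All clauses satisfied.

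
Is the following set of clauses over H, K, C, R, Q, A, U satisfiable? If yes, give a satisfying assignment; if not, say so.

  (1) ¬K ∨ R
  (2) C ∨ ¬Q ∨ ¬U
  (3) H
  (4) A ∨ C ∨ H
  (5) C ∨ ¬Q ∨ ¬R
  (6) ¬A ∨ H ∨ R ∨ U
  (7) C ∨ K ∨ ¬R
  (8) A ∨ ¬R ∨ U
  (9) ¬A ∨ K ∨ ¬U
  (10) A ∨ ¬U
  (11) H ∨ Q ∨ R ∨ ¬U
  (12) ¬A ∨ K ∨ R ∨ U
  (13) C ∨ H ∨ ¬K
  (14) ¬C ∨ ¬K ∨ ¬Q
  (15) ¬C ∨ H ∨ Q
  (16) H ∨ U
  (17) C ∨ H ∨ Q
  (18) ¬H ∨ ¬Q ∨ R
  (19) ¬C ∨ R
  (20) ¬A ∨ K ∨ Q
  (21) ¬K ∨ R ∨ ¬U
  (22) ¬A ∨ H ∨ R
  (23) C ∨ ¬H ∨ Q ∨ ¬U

Unit clause (H) forces H = True.
Set K = False.
Set C = True.
  then (¬C ∨ R) forces R = True.
Try Q = False:
  (¬A ∨ K ∨ Q) forces A = False.
  (A ∨ ¬R ∨ U) forces U = True.
  clause (A ∨ ¬U) is falsified — backtrack.
So Q = True.
Set A = True.
  then (¬A ∨ K ∨ ¬U) forces U = False.
All clauses satisfied.

H = True, K = False, C = True, R = True, Q = True, A = True, U = False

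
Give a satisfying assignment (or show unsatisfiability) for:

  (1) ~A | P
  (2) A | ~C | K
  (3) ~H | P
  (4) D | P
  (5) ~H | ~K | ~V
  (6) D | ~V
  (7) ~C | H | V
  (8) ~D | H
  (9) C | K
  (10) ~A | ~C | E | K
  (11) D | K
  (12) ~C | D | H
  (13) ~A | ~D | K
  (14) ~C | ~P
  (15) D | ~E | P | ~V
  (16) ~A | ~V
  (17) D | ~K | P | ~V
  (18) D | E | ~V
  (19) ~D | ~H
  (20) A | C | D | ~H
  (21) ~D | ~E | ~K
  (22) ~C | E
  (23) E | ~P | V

E=T, P=T, C=F, H=F, A=F, D=F, V=F, K=T

Set E = True.
Try P = False:
  (~A | P) forces A = False.
  (~H | P) forces H = False.
  (D | P) forces D = True.
  clause (~D | H) is falsified — backtrack.
So P = True.
  then (~C | ~P) forces C = False.
  then (C | K) forces K = True.
  then (~D | ~E | ~K) forces D = False.
  then (D | ~V) forces V = False.
Set H = False.
Set A = False.
All clauses satisfied.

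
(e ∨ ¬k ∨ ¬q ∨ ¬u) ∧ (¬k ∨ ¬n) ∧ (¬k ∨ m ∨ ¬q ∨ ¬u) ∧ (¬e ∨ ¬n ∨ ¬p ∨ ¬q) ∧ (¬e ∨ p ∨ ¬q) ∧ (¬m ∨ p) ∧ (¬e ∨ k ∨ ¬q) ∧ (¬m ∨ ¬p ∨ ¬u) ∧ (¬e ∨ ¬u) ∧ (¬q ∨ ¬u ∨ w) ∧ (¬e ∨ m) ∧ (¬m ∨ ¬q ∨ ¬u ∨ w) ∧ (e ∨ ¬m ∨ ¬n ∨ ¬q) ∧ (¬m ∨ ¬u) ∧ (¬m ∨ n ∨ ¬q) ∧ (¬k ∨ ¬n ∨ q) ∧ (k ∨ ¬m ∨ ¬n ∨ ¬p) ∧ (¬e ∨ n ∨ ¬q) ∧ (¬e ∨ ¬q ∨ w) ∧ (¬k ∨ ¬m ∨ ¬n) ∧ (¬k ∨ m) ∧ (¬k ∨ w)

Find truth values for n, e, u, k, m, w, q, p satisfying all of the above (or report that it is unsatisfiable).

Set n = True.
  then (¬k ∨ ¬n) forces k = False.
Try e = True:
  (¬e ∨ k ∨ ¬q) forces q = False.
  (¬e ∨ ¬u) forces u = False.
  (¬e ∨ m) forces m = True.
  (¬m ∨ p) forces p = True.
  clause (k ∨ ¬m ∨ ¬n ∨ ¬p) is falsified — backtrack.
So e = False.
Set u = False.
Set m = False.
Set w = False.
Set q = False.
Set p = False.
All clauses satisfied.

n=T; e=F; u=F; k=F; m=F; w=F; q=F; p=F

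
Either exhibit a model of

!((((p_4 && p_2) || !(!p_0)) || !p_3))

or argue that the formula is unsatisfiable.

p_0 = False; p_2 = False; p_3 = True; p_4 = False

  !((((p_4 && p_2) || !(!p_0)) || !p_3)) = True
    ((p_4 && p_2) || !(!p_0)) || !p_3 = False
      (p_4 && p_2) || !(!p_0) = False
        p_4 && p_2 = False
        !(!p_0) = False
          !p_0 = True
      !p_3 = False
The formula evaluates to True.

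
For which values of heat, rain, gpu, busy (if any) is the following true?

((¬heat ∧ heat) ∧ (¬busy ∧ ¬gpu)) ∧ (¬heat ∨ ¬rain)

No satisfying assignment exists.

Case heat = True: the conjunct ¬heat is False.
Case heat = False: the conjunct heat is False.
Both cases fail — unsatisfiable.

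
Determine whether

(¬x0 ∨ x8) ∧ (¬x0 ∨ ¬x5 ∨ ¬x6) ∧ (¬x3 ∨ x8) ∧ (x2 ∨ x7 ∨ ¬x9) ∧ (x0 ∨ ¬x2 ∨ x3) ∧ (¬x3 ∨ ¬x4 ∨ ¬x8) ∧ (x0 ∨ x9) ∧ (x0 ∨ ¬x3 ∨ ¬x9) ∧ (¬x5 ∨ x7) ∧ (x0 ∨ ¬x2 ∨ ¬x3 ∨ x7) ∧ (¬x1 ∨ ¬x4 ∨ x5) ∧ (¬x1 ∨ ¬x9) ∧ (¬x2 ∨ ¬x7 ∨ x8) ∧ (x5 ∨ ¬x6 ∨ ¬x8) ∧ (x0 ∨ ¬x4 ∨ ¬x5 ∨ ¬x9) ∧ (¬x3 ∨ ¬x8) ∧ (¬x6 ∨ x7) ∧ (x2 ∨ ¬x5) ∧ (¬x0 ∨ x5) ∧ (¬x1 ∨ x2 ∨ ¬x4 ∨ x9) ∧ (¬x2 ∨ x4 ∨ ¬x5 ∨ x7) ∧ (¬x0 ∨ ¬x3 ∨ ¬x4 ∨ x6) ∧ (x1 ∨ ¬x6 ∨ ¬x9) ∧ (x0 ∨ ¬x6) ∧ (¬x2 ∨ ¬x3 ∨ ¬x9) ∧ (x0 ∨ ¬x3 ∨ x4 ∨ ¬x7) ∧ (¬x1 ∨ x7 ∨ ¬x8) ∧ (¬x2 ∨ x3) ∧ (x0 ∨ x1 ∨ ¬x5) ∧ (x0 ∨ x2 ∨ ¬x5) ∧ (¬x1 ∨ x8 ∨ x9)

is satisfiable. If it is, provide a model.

Set x0 = False.
  then (x0 ∨ x9) forces x9 = True.
  then (x0 ∨ ¬x3 ∨ ¬x9) forces x3 = False.
  then (¬x1 ∨ ¬x9) forces x1 = False.
  then (x1 ∨ ¬x6 ∨ ¬x9) forces x6 = False.
  then (¬x2 ∨ x3) forces x2 = False.
  then (x0 ∨ x1 ∨ ¬x5) forces x5 = False.
  then (x2 ∨ x7 ∨ ¬x9) forces x7 = True.
Set x4 = False.
Set x8 = False.
All clauses satisfied.

x0 = False; x1 = False; x2 = False; x3 = False; x4 = False; x5 = False; x6 = False; x7 = True; x8 = False; x9 = True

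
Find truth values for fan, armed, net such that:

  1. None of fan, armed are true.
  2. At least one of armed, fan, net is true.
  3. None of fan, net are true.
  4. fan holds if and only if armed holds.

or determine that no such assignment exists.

Unsatisfiable — no assignment works.

Case net = True:
  Constraint (3) is violated (net=T) — contradiction.
Case net = False:
  (1) forces fan = False.
  (1) forces armed = False.
  Constraint (2) is violated (armed=F, fan=F, net=F) — contradiction.
Both cases fail — unsatisfiable.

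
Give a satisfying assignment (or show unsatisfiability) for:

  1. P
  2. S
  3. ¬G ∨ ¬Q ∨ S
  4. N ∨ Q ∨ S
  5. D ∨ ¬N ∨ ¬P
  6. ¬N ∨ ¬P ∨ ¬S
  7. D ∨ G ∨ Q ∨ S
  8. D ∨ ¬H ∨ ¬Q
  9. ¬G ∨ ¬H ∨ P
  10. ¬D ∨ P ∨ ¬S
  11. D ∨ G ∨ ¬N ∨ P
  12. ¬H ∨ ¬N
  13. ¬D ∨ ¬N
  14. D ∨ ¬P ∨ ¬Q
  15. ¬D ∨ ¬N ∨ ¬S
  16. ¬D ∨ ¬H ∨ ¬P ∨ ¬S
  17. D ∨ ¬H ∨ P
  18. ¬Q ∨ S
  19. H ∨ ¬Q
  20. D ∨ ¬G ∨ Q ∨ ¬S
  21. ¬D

Unit clause (P) forces P = True.
Unit clause (S) forces S = True.
In (¬N ∨ ¬P ∨ ¬S) only ¬N is left, so N = False.
Unit clause (¬D) forces D = False.
In (D ∨ ¬P ∨ ¬Q) only ¬Q is left, so Q = False.
In (D ∨ ¬G ∨ Q ∨ ¬S) only ¬G is left, so G = False.
Set H = True.
All clauses satisfied.

D = False, N = False, H = True, Q = False, G = False, P = True, S = True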